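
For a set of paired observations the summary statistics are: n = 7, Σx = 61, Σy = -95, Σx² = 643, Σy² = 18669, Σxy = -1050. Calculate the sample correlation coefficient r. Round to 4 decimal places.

Numerator: nΣxy − (Σx)(Σy) = 7·(-1050) − (61)(-95) = -1555
Denominator: √[(nΣx²−(Σx)²)(nΣy²−(Σy)²)]
  nΣx²−(Σx)² = 7·643 − 3721 = 780;  nΣy²−(Σy)² = 7·18669 − 9025 = 121658
  √(780·121658) = √94893240 = 9741.3161
r = -1555 / 9741.3161 = -0.1596

-0.1596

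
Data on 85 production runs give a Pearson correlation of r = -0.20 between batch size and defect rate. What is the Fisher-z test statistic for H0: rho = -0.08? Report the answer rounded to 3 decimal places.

-1.110

z_r = atanh(-0.20) = -0.202733,  z_0 = atanh(-0.08) = -0.080171
SE = 1/√(n−3) = 1/√82 = 0.110432
z = (z_r − z_0)/SE = (-0.202733 − (-0.080171)) / 0.110432 = -0.122562 / 0.110432 = -1.110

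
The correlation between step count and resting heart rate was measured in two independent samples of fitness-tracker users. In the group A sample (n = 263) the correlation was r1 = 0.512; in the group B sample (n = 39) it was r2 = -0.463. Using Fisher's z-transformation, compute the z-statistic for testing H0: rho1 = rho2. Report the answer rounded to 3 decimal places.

5.998

z1 = atanh(0.512) = 0.565437,  z2 = atanh(-0.463) = -0.501123
SE = √(1/(n1−3) + 1/(n2−3)) = √(1/260 + 1/36) = √(0.0038462 + 0.0277778) = √0.0316240 = 0.177831
z = (z1 − z2)/SE = (0.565437 − (-0.501123)) / 0.177831 = 1.066560 / 0.177831 = 5.998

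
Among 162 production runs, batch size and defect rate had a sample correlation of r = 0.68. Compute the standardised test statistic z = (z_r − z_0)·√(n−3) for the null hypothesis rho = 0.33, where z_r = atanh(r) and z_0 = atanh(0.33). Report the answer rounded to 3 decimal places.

6.132

Fisher z: atanh(0.68) = 0.829114, atanh(0.33) = 0.342828
z = (z_r − z_0)·√(n−3) = (0.829114 − 0.342828)·√159 = 0.486286 · 12.609520 = 6.132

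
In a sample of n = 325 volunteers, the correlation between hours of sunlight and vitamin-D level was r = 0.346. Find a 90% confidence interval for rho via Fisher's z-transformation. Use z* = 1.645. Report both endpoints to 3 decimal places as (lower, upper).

(0.263, 0.424)

Fisher z: z_r = atanh(r) = ½·ln((1+0.346)/(1−0.346)) = 0.360893
SE(z) = 1/√(n−3) = 1/√322 = 0.055728
90% ⇒ z* = 1.645; margin = 1.645·0.055728 = 0.091673
CI on z-scale: (0.269220, 0.452566)
Back-transform: tanh(0.269220) = 0.262899, tanh(0.452566) = 0.424006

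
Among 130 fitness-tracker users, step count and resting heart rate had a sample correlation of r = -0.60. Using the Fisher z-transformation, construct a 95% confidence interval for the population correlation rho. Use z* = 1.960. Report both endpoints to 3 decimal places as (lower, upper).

Fisher z: z_r = atanh(r) = ½·ln((1+(-0.60))/(1−(-0.60))) = -0.693147
SE(z) = 1/√(n−3) = 1/√127 = 0.088736
95% ⇒ z* = 1.960; margin = 1.960·0.088736 = 0.173923
CI on z-scale: (-0.867070, -0.519224)
Back-transform: tanh(-0.867070) = -0.699882, tanh(-0.519224) = -0.477101

(-0.700, -0.477)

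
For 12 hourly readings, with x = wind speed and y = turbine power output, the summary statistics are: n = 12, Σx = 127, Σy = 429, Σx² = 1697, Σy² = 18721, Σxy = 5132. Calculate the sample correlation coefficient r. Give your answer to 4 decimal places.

S_xy = nΣxy − ΣxΣy = 12·5132 − 127·429 = 61584 − 54483 = 7101
S_xx = nΣx² − (Σx)² = 12·1697 − 127² = 20364 − 16129 = 4235
S_yy = nΣy² − (Σy)² = 12·18721 − 429² = 224652 − 184041 = 40611
r = S_xy / √(S_xx·S_yy) = 7101 / √(4235·40611) = 7101 / √171987585 = 7101 / 13114.4037 = 0.5415

0.5415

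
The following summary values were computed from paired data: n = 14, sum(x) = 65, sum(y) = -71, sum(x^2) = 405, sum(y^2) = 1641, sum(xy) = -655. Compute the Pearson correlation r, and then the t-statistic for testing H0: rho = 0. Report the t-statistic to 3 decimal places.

Numerator: nΣxy − (Σx)(Σy) = 14·(-655) − (65)(-71) = -4555
Denominator: √[(nΣx²−(Σx)²)(nΣy²−(Σy)²)]
  nΣx²−(Σx)² = 14·405 − 4225 = 1445;  nΣy²−(Σy)² = 14·1641 − 5041 = 17933
  √(1445·17933) = √25913185 = 5090.4995
r = -4555 / 5090.4995 = -0.8948
t = r·√(n−2)/√(1−r²) = -0.8948·√12 / √(1−0.800667) = -3.099678 / 0.446467 = -6.943

-6.943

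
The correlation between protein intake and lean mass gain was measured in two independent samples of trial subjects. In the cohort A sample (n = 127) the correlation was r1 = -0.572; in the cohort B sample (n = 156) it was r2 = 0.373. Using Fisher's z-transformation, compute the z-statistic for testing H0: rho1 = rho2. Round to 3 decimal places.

-8.627

z1 = atanh(-0.572) = -0.650490,  z2 = atanh(0.373) = 0.391903
SE = √(1/(n1−3) + 1/(n2−3)) = √(1/124 + 1/153) = √(0.0080645 + 0.0065359) = √0.0146004 = 0.120832
z = (z1 − z2)/SE = (-0.650490 − 0.391903) / 0.120832 = -1.042393 / 0.120832 = -8.627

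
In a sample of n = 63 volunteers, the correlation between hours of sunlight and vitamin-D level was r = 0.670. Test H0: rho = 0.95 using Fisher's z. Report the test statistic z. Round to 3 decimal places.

-7.909

Fisher z: atanh(0.670) = 0.810743, atanh(0.95) = 1.831781
z = (z_r − z_0)·√(n−3) = (0.810743 − 1.831781)·√60 = -1.021038 · 7.745967 = -7.909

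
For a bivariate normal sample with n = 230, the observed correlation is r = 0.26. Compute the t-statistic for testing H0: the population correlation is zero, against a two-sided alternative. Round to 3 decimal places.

4.066

1 − r² = 1 − 0.0676 = 0.9324;  √(1−r²) = 0.965609
√(n−2) = √228 = 15.099669
t = r·√(n−2)/√(1−r²) = 0.26 · 15.099669 / 0.965609 = 4.066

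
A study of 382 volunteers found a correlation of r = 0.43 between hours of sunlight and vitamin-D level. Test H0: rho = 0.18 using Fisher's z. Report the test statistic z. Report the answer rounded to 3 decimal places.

5.410

Fisher z: atanh(0.43) = 0.459897, atanh(0.18) = 0.181983
z = (z_r − z_0)·√(n−3) = (0.459897 − 0.181983)·√379 = 0.277914 · 19.467922 = 5.410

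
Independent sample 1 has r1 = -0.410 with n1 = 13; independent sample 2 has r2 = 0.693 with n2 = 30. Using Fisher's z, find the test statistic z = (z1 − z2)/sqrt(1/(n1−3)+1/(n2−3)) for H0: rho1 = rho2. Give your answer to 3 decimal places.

-3.483

Fisher z-transforms: z1 = atanh(-0.410) = -0.435611, z2 = atanh(0.693) = 0.853705; difference d = -1.289316
Var(d) = 1/10 + 1/27 = 0.1000000 + 0.0370370 = 0.1370370
z = d/√Var(d) = -1.289316 / √0.1370370 = -1.289316 / 0.370185 = -3.483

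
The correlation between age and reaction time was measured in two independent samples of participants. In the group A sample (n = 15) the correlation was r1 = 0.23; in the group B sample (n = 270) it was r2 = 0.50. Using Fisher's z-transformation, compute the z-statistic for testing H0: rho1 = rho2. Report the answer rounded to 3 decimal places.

-1.068

Fisher z-transforms: z1 = atanh(0.23) = 0.234189, z2 = atanh(0.50) = 0.549306; difference d = -0.315117
Var(d) = 1/12 + 1/267 = 0.0833333 + 0.0037453 = 0.0870786
z = d/√Var(d) = -0.315117 / √0.0870786 = -0.315117 / 0.295091 = -1.068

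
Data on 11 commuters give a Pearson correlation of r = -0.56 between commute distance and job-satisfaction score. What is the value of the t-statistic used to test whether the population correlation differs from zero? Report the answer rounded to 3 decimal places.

-2.028

1 − r² = 1 − 0.3136 = 0.6864;  √(1−r²) = 0.828493
√(n−2) = √9 = 3.000000
t = r·√(n−2)/√(1−r²) = -0.56 · 3.000000 / 0.828493 = -2.028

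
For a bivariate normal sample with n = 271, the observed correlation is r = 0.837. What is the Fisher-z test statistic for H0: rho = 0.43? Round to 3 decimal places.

Fisher z: atanh(0.837) = 1.211069, atanh(0.43) = 0.459897
z = (z_r − z_0)·√(n−3) = (1.211069 − 0.459897)·√268 = 0.751172 · 16.370706 = 12.297

12.297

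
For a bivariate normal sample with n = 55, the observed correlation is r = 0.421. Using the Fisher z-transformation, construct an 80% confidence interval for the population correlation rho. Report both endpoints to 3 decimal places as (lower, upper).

(0.265, 0.556)

z_r = atanh(0.421) = 0.448907;  SE = 1/√(n−3) = 1/√52 = 0.138675
z-limits: 0.448907 ± 1.282·0.138675 = 0.448907 ± 0.177781 = [0.271126, 0.626688]
ρ-limits: (tanh 0.271126, tanh 0.626688) = (0.265, 0.556)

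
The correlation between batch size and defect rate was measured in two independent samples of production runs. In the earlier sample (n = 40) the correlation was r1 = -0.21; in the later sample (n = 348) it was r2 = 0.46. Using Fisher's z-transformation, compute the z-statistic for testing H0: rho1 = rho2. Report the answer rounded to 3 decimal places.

Fisher z-transforms: z1 = atanh(-0.21) = -0.213171, z2 = atanh(0.46) = 0.497311; difference d = -0.710482
Var(d) = 1/37 + 1/345 = 0.0270270 + 0.0028986 = 0.0299256
z = d/√Var(d) = -0.710482 / √0.0299256 = -0.710482 / 0.172990 = -4.107

-4.107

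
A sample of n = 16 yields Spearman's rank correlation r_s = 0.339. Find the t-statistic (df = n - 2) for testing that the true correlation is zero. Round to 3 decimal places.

1.348

1 − r_s² = 1 − 0.114921 = 0.885079;  √(1−r_s²) = 0.940786
√(n−2) = √14 = 3.741657
t = r_s·√(n−2)/√(1−r_s²) = 0.339 · 3.741657 / 0.940786 = 1.348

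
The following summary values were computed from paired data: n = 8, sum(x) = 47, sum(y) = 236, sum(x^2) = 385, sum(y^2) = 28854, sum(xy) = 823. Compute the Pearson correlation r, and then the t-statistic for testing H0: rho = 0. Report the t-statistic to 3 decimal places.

-0.960

Numerator: nΣxy − (Σx)(Σy) = 8·823 − (47)(236) = -4508
Denominator: √[(nΣx²−(Σx)²)(nΣy²−(Σy)²)]
  nΣx²−(Σx)² = 8·385 − 2209 = 871;  nΣy²−(Σy)² = 8·28854 − 55696 = 175136
  √(871·175136) = √152543456 = 12350.8484
r = -4508 / 12350.8484 = -0.3650
t = r·√(n−2)/√(1−r²) = -0.3650·√6 / √(1−0.133225) = -0.894064 / 0.931008 = -0.960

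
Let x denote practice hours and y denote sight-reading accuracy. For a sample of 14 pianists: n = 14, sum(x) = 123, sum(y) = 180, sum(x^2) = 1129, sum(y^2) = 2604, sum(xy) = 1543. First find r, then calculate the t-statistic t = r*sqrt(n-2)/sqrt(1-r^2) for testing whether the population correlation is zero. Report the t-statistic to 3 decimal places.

S_xy = nΣxy − ΣxΣy = 14·1543 − 123·180 = 21602 − 22140 = -538
S_xx = nΣx² − (Σx)² = 14·1129 − 123² = 15806 − 15129 = 677
S_yy = nΣy² − (Σy)² = 14·2604 − 180² = 36456 − 32400 = 4056
r = S_xy / √(S_xx·S_yy) = -538 / √(677·4056) = -538 / √2745912 = -538 / 1657.0794 = -0.3247
t = r·√(n−2)/√(1−r²) = -0.3247·√12 / √(1−0.105430) = -1.124794 / 0.945817 = -1.189

-1.189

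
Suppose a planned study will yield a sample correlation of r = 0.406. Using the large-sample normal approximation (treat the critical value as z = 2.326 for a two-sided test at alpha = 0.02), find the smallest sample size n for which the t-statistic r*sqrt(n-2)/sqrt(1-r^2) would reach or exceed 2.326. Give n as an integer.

30

Need r·√(n−2)/√(1−r²) ≥ 2.326
√(n−2) ≥ 2.326·√(1−0.164836) / 0.406 = 2.326·0.913873 / 0.406 = 5.2356
n−2 ≥ 27.4115  ⇒  n ≥ 29.4115
Smallest integer n = 30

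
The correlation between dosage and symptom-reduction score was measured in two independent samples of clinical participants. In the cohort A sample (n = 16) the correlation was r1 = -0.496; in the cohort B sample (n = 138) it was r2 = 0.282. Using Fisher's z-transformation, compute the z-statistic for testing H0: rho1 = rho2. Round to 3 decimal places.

Fisher z-transforms: z1 = atanh(-0.496) = -0.543987, z2 = atanh(0.282) = 0.289854; difference d = -0.833841
Var(d) = 1/13 + 1/135 = 0.0769231 + 0.0074074 = 0.0843305
z = d/√Var(d) = -0.833841 / √0.0843305 = -0.833841 / 0.290397 = -2.871

-2.871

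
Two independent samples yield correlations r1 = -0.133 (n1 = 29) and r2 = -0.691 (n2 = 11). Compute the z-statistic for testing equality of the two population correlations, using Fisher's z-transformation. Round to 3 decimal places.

1.771

Fisher z-transforms: z1 = atanh(-0.133) = -0.133793, z2 = atanh(-0.691) = -0.849867; difference d = 0.716074
Var(d) = 1/26 + 1/8 = 0.0384615 + 0.1250000 = 0.1634615
z = d/√Var(d) = 0.716074 / √0.1634615 = 0.716074 / 0.404304 = 1.771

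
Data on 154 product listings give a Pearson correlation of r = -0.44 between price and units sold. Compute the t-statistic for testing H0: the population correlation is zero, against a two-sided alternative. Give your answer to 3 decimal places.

t = r·√(n−2) / √(1−r²) with r = -0.44, n = 154
  = -0.44·√152 / √(1 − 0.1936)
  = -0.44·12.328828 / 0.897998
  = -5.424684 / 0.897998 = -6.041

-6.041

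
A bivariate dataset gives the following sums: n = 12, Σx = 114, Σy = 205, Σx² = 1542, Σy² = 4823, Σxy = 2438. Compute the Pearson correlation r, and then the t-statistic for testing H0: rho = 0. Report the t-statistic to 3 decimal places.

S_xy = nΣxy − ΣxΣy = 12·2438 − 114·205 = 29256 − 23370 = 5886
S_xx = nΣx² − (Σx)² = 12·1542 − 114² = 18504 − 12996 = 5508
S_yy = nΣy² − (Σy)² = 12·4823 − 205² = 57876 − 42025 = 15851
r = S_xy / √(S_xx·S_yy) = 5886 / √(5508·15851) = 5886 / √87307308 = 5886 / 9343.8380 = 0.6299
t = r·√(n−2)/√(1−r²) = 0.6299·√10 / √(1−0.396774) = 1.991919 / 0.776676 = 2.565

2.565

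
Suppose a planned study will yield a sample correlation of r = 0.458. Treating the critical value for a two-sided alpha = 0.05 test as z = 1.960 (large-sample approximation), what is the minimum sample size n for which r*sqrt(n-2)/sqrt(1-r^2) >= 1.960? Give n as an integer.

17

r√(n−2)/√(1−r²) ≥ 1.960  ⇔  n−2 ≥ (1.960)²·(1−r²)/r²
(1−r²)/r² = (1−0.209764)/0.209764 = 3.7673
n ≥ 2 + 3.8416·3.7673 = 2 + 14.4725 = 16.4725
⌈16.4725⌉ = 17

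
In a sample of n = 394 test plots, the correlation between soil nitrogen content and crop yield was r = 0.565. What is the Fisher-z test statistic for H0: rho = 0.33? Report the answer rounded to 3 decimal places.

z_r = atanh(0.565) = 0.640148,  z_0 = atanh(0.33) = 0.342828
SE = 1/√(n−3) = 1/√391 = 0.050572
z = (z_r − z_0)/SE = (0.640148 − 0.342828) / 0.050572 = 0.297320 / 0.050572 = 5.879

5.879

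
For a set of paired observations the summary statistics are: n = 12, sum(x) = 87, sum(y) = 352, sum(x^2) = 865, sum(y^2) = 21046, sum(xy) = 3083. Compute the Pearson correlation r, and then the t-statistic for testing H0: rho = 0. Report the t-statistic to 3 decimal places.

S_xy = nΣxy − ΣxΣy = 12·3083 − 87·352 = 36996 − 30624 = 6372
S_xx = nΣx² − (Σx)² = 12·865 − 87² = 10380 − 7569 = 2811
S_yy = nΣy² − (Σy)² = 12·21046 − 352² = 252552 − 123904 = 128648
r = S_xy / √(S_xx·S_yy) = 6372 / √(2811·128648) = 6372 / √361629528 = 6372 / 19016.5593 = 0.3351
t = r·√(n−2)/√(1−r²) = 0.3351·√10 / √(1−0.112292) = 1.059679 / 0.942183 = 1.125

1.125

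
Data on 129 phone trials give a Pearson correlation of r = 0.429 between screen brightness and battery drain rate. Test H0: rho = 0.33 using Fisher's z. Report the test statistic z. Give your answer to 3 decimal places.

1.300

Fisher z: atanh(0.429) = 0.458670, atanh(0.33) = 0.342828
z = (z_r − z_0)·√(n−3) = (0.458670 − 0.342828)·√126 = 0.115842 · 11.224972 = 1.300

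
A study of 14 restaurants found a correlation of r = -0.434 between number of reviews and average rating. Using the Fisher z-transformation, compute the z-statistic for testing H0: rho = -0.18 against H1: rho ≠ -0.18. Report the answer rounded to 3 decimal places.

-0.938

z_r = atanh(-0.434) = -0.464814,  z_0 = atanh(-0.18) = -0.181983
SE = 1/√(n−3) = 1/√11 = 0.301511
z = (z_r − z_0)/SE = (-0.464814 − (-0.181983)) / 0.301511 = -0.282831 / 0.301511 = -0.938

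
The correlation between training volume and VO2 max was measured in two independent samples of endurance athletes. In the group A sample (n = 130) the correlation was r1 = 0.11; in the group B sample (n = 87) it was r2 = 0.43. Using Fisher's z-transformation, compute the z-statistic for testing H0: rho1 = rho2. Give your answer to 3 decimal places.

-2.485

Fisher z-transforms: z1 = atanh(0.11) = 0.110447, z2 = atanh(0.43) = 0.459897; difference d = -0.349450
Var(d) = 1/127 + 1/84 = 0.0078740 + 0.0119048 = 0.0197788
z = d/√Var(d) = -0.349450 / √0.0197788 = -0.349450 / 0.140637 = -2.485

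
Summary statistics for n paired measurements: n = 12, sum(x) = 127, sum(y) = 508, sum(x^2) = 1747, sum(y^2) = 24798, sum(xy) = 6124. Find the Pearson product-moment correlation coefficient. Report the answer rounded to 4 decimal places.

0.6491

S_xy = nΣxy − ΣxΣy = 12·6124 − 127·508 = 73488 − 64516 = 8972
S_xx = nΣx² − (Σx)² = 12·1747 − 127² = 20964 − 16129 = 4835
S_yy = nΣy² − (Σy)² = 12·24798 − 508² = 297576 − 258064 = 39512
r = S_xy / √(S_xx·S_yy) = 8972 / √(4835·39512) = 8972 / √191040520 = 8972 / 13821.7408 = 0.6491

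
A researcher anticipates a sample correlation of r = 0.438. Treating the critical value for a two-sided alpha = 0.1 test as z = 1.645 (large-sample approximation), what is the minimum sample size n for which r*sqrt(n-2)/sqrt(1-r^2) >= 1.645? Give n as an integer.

Need r·√(n−2)/√(1−r²) ≥ 1.645
√(n−2) ≥ 1.645·√(1−0.191844) / 0.438 = 1.645·0.898975 / 0.438 = 3.3763
n−2 ≥ 11.3994  ⇒  n ≥ 13.3994
Smallest integer n = 14

14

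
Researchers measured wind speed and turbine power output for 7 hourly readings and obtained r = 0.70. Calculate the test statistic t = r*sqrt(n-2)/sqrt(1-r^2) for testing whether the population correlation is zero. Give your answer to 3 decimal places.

1 − r² = 1 − 0.4900 = 0.5100;  √(1−r²) = 0.714143
√(n−2) = √5 = 2.236068
t = r·√(n−2)/√(1−r²) = 0.70 · 2.236068 / 0.714143 = 2.192

2.192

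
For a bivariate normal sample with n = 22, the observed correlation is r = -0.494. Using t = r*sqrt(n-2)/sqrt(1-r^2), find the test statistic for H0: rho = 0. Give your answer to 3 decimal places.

-2.541

t = r·√(n−2) / √(1−r²) with r = -0.494, n = 22
  = -0.494·√20 / √(1 − 0.244036)
  = -0.494·4.472136 / 0.869462
  = -2.209235 / 0.869462 = -2.541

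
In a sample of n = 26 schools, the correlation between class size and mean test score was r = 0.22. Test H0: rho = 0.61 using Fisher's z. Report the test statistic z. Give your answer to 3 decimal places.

Fisher z: atanh(0.22) = 0.223656, atanh(0.61) = 0.708921
z = (z_r − z_0)·√(n−3) = (0.223656 − 0.708921)·√23 = -0.485265 · 4.795832 = -2.327

-2.327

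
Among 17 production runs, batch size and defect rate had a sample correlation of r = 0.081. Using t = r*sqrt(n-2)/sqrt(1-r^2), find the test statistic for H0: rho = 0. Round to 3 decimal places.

0.315

t = r·√(n−2) / √(1−r²) with r = 0.081, n = 17
  = 0.081·√15 / √(1 − 0.006561)
  = 0.081·3.872983 / 0.996714
  = 0.313712 / 0.996714 = 0.315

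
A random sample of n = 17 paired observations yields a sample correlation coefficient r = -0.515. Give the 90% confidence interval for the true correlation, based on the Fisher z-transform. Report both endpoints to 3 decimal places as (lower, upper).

z_r = atanh(-0.515) = -0.569511;  SE = 1/√(n−3) = 1/√14 = 0.267261
z-limits: -0.569511 ± 1.645·0.267261 = -0.569511 ± 0.439644 = [-1.009155, -0.129867]
ρ-limits: (tanh -1.009155, tanh -0.129867) = (-0.765, -0.129)

(-0.765, -0.129)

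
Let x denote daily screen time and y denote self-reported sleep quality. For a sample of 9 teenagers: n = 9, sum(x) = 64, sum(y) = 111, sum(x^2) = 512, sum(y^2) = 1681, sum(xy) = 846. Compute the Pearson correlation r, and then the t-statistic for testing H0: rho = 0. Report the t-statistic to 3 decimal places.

1.243

S_xy = nΣxy − ΣxΣy = 9·846 − 64·111 = 7614 − 7104 = 510
S_xx = nΣx² − (Σx)² = 9·512 − 64² = 4608 − 4096 = 512
S_yy = nΣy² − (Σy)² = 9·1681 − 111² = 15129 − 12321 = 2808
r = S_xy / √(S_xx·S_yy) = 510 / √(512·2808) = 510 / √1437696 = 510 / 1199.0396 = 0.4253
t = r·√(n−2)/√(1−r²) = 0.4253·√7 / √(1−0.180880) = 1.125238 / 0.905052 = 1.243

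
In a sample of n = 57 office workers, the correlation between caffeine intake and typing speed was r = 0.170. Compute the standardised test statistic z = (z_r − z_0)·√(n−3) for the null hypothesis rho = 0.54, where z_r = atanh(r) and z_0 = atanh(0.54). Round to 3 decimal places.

Fisher z: atanh(0.170) = 0.171667, atanh(0.54) = 0.604156
z = (z_r − z_0)·√(n−3) = (0.171667 − 0.604156)·√54 = -0.432489 · 7.348469 = -3.178

-3.178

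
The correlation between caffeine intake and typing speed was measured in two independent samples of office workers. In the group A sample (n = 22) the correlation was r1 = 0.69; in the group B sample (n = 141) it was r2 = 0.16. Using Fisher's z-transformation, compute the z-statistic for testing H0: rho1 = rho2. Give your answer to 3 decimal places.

2.806

Fisher z-transforms: z1 = atanh(0.69) = 0.847956, z2 = atanh(0.16) = 0.161387; difference d = 0.686569
Var(d) = 1/19 + 1/138 = 0.0526316 + 0.0072464 = 0.0598780
z = d/√Var(d) = 0.686569 / √0.0598780 = 0.686569 / 0.244700 = 2.806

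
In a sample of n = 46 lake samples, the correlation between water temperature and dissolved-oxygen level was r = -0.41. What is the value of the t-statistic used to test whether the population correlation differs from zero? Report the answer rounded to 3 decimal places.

t = r·√(n−2) / √(1−r²) with r = -0.41, n = 46
  = -0.41·√44 / √(1 − 0.1681)
  = -0.41·6.633250 / 0.912086
  = -2.719632 / 0.912086 = -2.982

-2.982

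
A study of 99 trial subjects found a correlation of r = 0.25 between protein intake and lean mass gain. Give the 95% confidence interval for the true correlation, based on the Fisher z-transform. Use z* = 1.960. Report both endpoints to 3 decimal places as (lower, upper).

z_r = atanh(0.25) = 0.255413;  SE = 1/√(n−3) = 1/√96 = 0.102062
z-limits: 0.255413 ± 1.960·0.102062 = 0.255413 ± 0.200042 = [0.055371, 0.455455]
ρ-limits: (tanh 0.055371, tanh 0.455455) = (0.055, 0.426)

(0.055, 0.426)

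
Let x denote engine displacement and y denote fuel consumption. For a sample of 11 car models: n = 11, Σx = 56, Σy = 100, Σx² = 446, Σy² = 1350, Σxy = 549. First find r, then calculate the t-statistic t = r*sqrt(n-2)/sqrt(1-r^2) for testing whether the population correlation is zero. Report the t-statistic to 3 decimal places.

0.455

S_xy = nΣxy − ΣxΣy = 11·549 − 56·100 = 6039 − 5600 = 439
S_xx = nΣx² − (Σx)² = 11·446 − 56² = 4906 − 3136 = 1770
S_yy = nΣy² − (Σy)² = 11·1350 − 100² = 14850 − 10000 = 4850
r = S_xy / √(S_xx·S_yy) = 439 / √(1770·4850) = 439 / √8584500 = 439 / 2929.9317 = 0.1498
t = r·√(n−2)/√(1−r²) = 0.1498·√9 / √(1−0.022440) = 0.449400 / 0.988716 = 0.455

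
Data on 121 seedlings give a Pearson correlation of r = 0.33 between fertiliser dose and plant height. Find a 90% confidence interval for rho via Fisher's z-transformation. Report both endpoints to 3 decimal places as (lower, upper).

Fisher z: z_r = atanh(r) = ½·ln((1+0.33)/(1−0.33)) = 0.342828
SE(z) = 1/√(n−3) = 1/√118 = 0.092057
90% ⇒ z* = 1.645; margin = 1.645·0.092057 = 0.151434
CI on z-scale: (0.191394, 0.494262)
Back-transform: tanh(0.191394) = 0.189091, tanh(0.494262) = 0.457593

(0.189, 0.458)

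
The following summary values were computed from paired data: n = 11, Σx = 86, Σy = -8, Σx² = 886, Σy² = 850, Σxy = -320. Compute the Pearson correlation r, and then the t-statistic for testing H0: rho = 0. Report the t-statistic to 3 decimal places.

-2.287

Numerator: nΣxy − (Σx)(Σy) = 11·(-320) − (86)(-8) = -2832
Denominator: √[(nΣx²−(Σx)²)(nΣy²−(Σy)²)]
  nΣx²−(Σx)² = 11·886 − 7396 = 2350;  nΣy²−(Σy)² = 11·850 − 64 = 9286
  √(2350·9286) = √21822100 = 4671.4131
r = -2832 / 4671.4131 = -0.6062
t = r·√(n−2)/√(1−r²) = -0.6062·√9 / √(1−0.367478) = -1.818600 / 0.795313 = -2.287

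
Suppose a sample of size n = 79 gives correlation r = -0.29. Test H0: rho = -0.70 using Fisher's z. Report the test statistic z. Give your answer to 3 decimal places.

4.958

z_r = atanh(-0.29) = -0.298566,  z_0 = atanh(-0.70) = -0.867301
SE = 1/√(n−3) = 1/√76 = 0.114708
z = (z_r − z_0)/SE = (-0.298566 − (-0.867301)) / 0.114708 = 0.568735 / 0.114708 = 4.958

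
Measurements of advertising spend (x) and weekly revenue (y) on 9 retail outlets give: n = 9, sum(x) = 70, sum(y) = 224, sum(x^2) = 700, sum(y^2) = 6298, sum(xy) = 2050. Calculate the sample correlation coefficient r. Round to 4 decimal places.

S_xy = nΣxy − ΣxΣy = 9·2050 − 70·224 = 18450 − 15680 = 2770
S_xx = nΣx² − (Σx)² = 9·700 − 70² = 6300 − 4900 = 1400
S_yy = nΣy² − (Σy)² = 9·6298 − 224² = 56682 − 50176 = 6506
r = S_xy / √(S_xx·S_yy) = 2770 / √(1400·6506) = 2770 / √9108400 = 2770 / 3018.0126 = 0.9178

0.9178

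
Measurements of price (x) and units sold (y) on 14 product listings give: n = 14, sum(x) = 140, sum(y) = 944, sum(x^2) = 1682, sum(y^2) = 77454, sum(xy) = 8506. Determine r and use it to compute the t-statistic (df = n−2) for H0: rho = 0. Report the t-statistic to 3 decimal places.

-1.862

Numerator: nΣxy − (Σx)(Σy) = 14·8506 − (140)(944) = -13076
Denominator: √[(nΣx²−(Σx)²)(nΣy²−(Σy)²)]
  nΣx²−(Σx)² = 14·1682 − 19600 = 3948;  nΣy²−(Σy)² = 14·77454 − 891136 = 193220
  √(3948·193220) = √762832560 = 27619.4236
r = -13076 / 27619.4236 = -0.4734
t = r·√(n−2)/√(1−r²) = -0.4734·√12 / √(1−0.224108) = -1.639906 / 0.880847 = -1.862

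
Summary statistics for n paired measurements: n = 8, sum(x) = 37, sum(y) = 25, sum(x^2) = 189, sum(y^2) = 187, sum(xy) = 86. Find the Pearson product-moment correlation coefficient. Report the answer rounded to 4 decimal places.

-0.6715

S_xy = nΣxy − ΣxΣy = 8·86 − 37·25 = 688 − 925 = -237
S_xx = nΣx² − (Σx)² = 8·189 − 37² = 1512 − 1369 = 143
S_yy = nΣy² − (Σy)² = 8·187 − 25² = 1496 − 625 = 871
r = S_xy / √(S_xx·S_yy) = -237 / √(143·871) = -237 / √124553 = -237 / 352.9207 = -0.6715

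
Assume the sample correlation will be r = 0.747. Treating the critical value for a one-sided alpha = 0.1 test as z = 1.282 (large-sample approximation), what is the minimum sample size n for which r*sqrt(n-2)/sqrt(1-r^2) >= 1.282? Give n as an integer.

Need r·√(n−2)/√(1−r²) ≥ 1.282
√(n−2) ≥ 1.282·√(1−0.558009) / 0.747 = 1.282·0.664824 / 0.747 = 1.1410
n−2 ≥ 1.3019  ⇒  n ≥ 3.3019
Smallest integer n = 4

4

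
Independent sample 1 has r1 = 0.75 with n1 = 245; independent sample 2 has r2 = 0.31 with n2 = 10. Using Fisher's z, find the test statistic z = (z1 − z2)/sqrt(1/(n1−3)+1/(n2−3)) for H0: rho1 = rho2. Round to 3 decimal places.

Fisher z-transforms: z1 = atanh(0.75) = 0.972955, z2 = atanh(0.31) = 0.320545; difference d = 0.652410
Var(d) = 1/242 + 1/7 = 0.0041322 + 0.1428571 = 0.1469893
z = d/√Var(d) = 0.652410 / √0.1469893 = 0.652410 / 0.383392 = 1.702

1.702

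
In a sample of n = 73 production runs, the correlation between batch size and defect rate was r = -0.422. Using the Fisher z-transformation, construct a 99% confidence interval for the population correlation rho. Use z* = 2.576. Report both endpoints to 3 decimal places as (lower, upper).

(-0.640, -0.141)

Fisher z: z_r = atanh(r) = ½·ln((1+(-0.422))/(1−(-0.422))) = -0.450123
SE(z) = 1/√(n−3) = 1/√70 = 0.119523
99% ⇒ z* = 2.576; margin = 2.576·0.119523 = 0.307891
CI on z-scale: (-0.758014, -0.142232)
Back-transform: tanh(-0.758014) = -0.639906, tanh(-0.142232) = -0.141281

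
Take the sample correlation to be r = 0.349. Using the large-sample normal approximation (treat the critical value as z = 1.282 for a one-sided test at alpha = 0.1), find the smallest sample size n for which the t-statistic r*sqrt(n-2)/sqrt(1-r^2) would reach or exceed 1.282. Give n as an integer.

14

r√(n−2)/√(1−r²) ≥ 1.282  ⇔  n−2 ≥ (1.282)²·(1−r²)/r²
(1−r²)/r² = (1−0.121801)/0.121801 = 7.2101
n ≥ 2 + 1.643524·7.2101 = 2 + 11.8500 = 13.8500
⌈13.8500⌉ = 14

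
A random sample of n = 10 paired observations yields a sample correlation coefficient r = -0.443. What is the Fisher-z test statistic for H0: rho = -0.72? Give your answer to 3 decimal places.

1.142

z_r = atanh(-0.443) = -0.475957,  z_0 = atanh(-0.72) = -0.907645
SE = 1/√(n−3) = 1/√7 = 0.377964
z = (z_r − z_0)/SE = (-0.475957 − (-0.907645)) / 0.377964 = 0.431688 / 0.377964 = 1.142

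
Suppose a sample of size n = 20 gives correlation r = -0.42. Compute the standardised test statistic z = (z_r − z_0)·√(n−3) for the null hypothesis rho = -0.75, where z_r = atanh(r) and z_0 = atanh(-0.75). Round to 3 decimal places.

2.166

Fisher z: atanh(-0.42) = -0.447692, atanh(-0.75) = -0.972955
z = (z_r − z_0)·√(n−3) = (-0.447692 − (-0.972955))·√17 = 0.525263 · 4.123106 = 2.166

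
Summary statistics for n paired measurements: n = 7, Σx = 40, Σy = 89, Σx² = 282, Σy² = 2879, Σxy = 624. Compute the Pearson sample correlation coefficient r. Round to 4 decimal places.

S_xy = nΣxy − ΣxΣy = 7·624 − 40·89 = 4368 − 3560 = 808
S_xx = nΣx² − (Σx)² = 7·282 − 40² = 1974 − 1600 = 374
S_yy = nΣy² − (Σy)² = 7·2879 − 89² = 20153 − 7921 = 12232
r = S_xy / √(S_xx·S_yy) = 808 / √(374·12232) = 808 / √4574768 = 808 / 2138.8707 = 0.3778

0.3778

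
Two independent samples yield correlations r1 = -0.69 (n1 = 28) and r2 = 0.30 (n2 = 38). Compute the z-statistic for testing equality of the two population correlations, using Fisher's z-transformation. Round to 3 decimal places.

-4.420

Fisher z-transforms: z1 = atanh(-0.69) = -0.847956, z2 = atanh(0.30) = 0.309520; difference d = -1.157476
Var(d) = 1/25 + 1/35 = 0.0400000 + 0.0285714 = 0.0685714
z = d/√Var(d) = -1.157476 / √0.0685714 = -1.157476 / 0.261861 = -4.420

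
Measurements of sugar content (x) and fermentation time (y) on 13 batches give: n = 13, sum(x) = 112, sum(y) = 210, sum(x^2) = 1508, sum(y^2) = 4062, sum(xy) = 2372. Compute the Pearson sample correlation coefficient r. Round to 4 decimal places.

Numerator: nΣxy − (Σx)(Σy) = 13·2372 − (112)(210) = 7316
Denominator: √[(nΣx²−(Σx)²)(nΣy²−(Σy)²)]
  nΣx²−(Σx)² = 13·1508 − 12544 = 7060;  nΣy²−(Σy)² = 13·4062 − 44100 = 8706
  √(7060·8706) = √61464360 = 7839.9209
r = 7316 / 7839.9209 = 0.9332

0.9332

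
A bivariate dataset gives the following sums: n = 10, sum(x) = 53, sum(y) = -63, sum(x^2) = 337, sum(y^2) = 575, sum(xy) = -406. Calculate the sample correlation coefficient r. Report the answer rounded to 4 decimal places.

-0.7213

S_xy = nΣxy − ΣxΣy = 10·(-406) − 53·(-63) = -4060 − (-3339) = -721
S_xx = nΣx² − (Σx)² = 10·337 − 53² = 3370 − 2809 = 561
S_yy = nΣy² − (Σy)² = 10·575 − (-63)² = 5750 − 3969 = 1781
r = S_xy / √(S_xx·S_yy) = -721 / √(561·1781) = -721 / √999141 = -721 / 999.5704 = -0.7213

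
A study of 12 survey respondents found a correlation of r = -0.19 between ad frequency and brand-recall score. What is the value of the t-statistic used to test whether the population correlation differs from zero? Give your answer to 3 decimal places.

t = r·√(n−2) / √(1−r²) with r = -0.19, n = 12
  = -0.19·√10 / √(1 − 0.0361)
  = -0.19·3.162278 / 0.981784
  = -0.600833 / 0.981784 = -0.612

-0.612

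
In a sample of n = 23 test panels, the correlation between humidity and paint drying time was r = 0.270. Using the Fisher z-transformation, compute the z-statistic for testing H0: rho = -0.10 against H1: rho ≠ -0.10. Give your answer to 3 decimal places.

1.687

Fisher z: atanh(0.270) = 0.276864, atanh(-0.10) = -0.100335
z = (z_r − z_0)·√(n−3) = (0.276864 − (-0.100335))·√20 = 0.377199 · 4.472136 = 1.687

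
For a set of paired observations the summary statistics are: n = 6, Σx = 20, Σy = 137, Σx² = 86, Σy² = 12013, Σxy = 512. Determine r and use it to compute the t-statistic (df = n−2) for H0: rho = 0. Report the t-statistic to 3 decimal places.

0.269

S_xy = nΣxy − ΣxΣy = 6·512 − 20·137 = 3072 − 2740 = 332
S_xx = nΣx² − (Σx)² = 6·86 − 20² = 516 − 400 = 116
S_yy = nΣy² − (Σy)² = 6·12013 − 137² = 72078 − 18769 = 53309
r = S_xy / √(S_xx·S_yy) = 332 / √(116·53309) = 332 / √6183844 = 332 / 2486.7336 = 0.1335
t = r·√(n−2)/√(1−r²) = 0.1335·√4 / √(1−0.017822) = 0.267000 / 0.991049 = 0.269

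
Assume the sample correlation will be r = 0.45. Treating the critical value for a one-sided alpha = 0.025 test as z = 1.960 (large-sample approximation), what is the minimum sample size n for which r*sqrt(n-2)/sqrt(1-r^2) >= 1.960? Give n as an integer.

r√(n−2)/√(1−r²) ≥ 1.960  ⇔  n−2 ≥ (1.960)²·(1−r²)/r²
(1−r²)/r² = (1−0.2025)/0.2025 = 3.9383
n ≥ 2 + 3.8416·3.9383 = 2 + 15.1294 = 17.1294
⌈17.1294⌉ = 18

18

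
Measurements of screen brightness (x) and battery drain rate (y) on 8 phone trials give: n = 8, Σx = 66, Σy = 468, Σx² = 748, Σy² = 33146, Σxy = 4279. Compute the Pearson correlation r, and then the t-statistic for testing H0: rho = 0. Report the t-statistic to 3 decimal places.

1.024

Numerator: nΣxy − (Σx)(Σy) = 8·4279 − (66)(468) = 3344
Denominator: √[(nΣx²−(Σx)²)(nΣy²−(Σy)²)]
  nΣx²−(Σx)² = 8·748 − 4356 = 1628;  nΣy²−(Σy)² = 8·33146 − 219024 = 46144
  √(1628·46144) = √75122432 = 8667.3198
r = 3344 / 8667.3198 = 0.3858
t = r·√(n−2)/√(1−r²) = 0.3858·√6 / √(1−0.148842) = 0.945013 / 0.922582 = 1.024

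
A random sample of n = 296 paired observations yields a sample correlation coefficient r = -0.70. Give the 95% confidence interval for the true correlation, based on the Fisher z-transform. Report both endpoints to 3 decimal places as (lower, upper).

(-0.754, -0.637)

Fisher z: z_r = atanh(r) = ½·ln((1+(-0.70))/(1−(-0.70))) = -0.867301
SE(z) = 1/√(n−3) = 1/√293 = 0.058421
95% ⇒ z* = 1.960; margin = 1.960·0.058421 = 0.114505
CI on z-scale: (-0.981806, -0.752796)
Back-transform: tanh(-0.981806) = -0.753847, tanh(-0.752796) = -0.636814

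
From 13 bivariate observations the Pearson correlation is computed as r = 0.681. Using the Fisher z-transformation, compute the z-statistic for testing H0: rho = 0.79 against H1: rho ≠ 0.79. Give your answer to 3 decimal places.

-0.760

z_r = atanh(0.681) = 0.830977,  z_0 = atanh(0.79) = 1.071432
SE = 1/√(n−3) = 1/√10 = 0.316228
z = (z_r − z_0)/SE = (0.830977 − 1.071432) / 0.316228 = -0.240455 / 0.316228 = -0.760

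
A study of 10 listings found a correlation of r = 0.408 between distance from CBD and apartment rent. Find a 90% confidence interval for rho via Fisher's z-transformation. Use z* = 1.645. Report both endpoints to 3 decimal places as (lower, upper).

(-0.186, 0.784)

z_r = atanh(0.408) = 0.433209;  SE = 1/√(n−3) = 1/√7 = 0.377964
z-limits: 0.433209 ± 1.645·0.377964 = 0.433209 ± 0.621751 = [-0.188542, 1.054960]
ρ-limits: (tanh -0.188542, tanh 1.054960) = (-0.186, 0.784)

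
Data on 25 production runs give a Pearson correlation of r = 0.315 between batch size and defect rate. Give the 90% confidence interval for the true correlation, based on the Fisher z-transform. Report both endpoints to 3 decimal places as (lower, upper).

(-0.025, 0.589)

z_r = atanh(0.315) = 0.326087;  SE = 1/√(n−3) = 1/√22 = 0.213201
z-limits: 0.326087 ± 1.645·0.213201 = 0.326087 ± 0.350716 = [-0.024629, 0.676803]
ρ-limits: (tanh -0.024629, tanh 0.676803) = (-0.025, 0.589)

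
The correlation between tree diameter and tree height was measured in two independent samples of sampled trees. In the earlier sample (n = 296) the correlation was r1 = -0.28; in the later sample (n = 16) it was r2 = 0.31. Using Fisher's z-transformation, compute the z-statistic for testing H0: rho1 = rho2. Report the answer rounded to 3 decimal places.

Fisher z-transforms: z1 = atanh(-0.28) = -0.287682, z2 = atanh(0.31) = 0.320545; difference d = -0.608227
Var(d) = 1/293 + 1/13 = 0.0034130 + 0.0769231 = 0.0803361
z = d/√Var(d) = -0.608227 / √0.0803361 = -0.608227 / 0.283436 = -2.146

-2.146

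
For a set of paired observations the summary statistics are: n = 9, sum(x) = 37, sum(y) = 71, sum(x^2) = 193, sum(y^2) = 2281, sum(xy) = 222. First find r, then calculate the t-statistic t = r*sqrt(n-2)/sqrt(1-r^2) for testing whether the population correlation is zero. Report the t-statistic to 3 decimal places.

Numerator: nΣxy − (Σx)(Σy) = 9·222 − (37)(71) = -629
Denominator: √[(nΣx²−(Σx)²)(nΣy²−(Σy)²)]
  nΣx²−(Σx)² = 9·193 − 1369 = 368;  nΣy²−(Σy)² = 9·2281 − 5041 = 15488
  √(368·15488) = √5699584 = 2387.3802
r = -629 / 2387.3802 = -0.2635
t = r·√(n−2)/√(1−r²) = -0.2635·√7 / √(1−0.069432) = -0.697155 / 0.964660 = -0.723

-0.723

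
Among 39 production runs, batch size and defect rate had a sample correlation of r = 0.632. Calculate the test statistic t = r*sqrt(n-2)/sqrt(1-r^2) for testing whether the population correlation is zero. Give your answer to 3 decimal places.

1 − r² = 1 − 0.399424 = 0.600576;  √(1−r²) = 0.774968
√(n−2) = √37 = 6.082763
t = r·√(n−2)/√(1−r²) = 0.632 · 6.082763 / 0.774968 = 4.961

4.961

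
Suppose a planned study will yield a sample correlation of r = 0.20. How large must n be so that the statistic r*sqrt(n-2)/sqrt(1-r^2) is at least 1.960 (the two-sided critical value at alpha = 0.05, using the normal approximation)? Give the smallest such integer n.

Need r·√(n−2)/√(1−r²) ≥ 1.960
√(n−2) ≥ 1.960·√(1−0.0400) / 0.20 = 1.960·0.979796 / 0.20 = 9.6020
n−2 ≥ 92.1984  ⇒  n ≥ 94.1984
Smallest integer n = 95

95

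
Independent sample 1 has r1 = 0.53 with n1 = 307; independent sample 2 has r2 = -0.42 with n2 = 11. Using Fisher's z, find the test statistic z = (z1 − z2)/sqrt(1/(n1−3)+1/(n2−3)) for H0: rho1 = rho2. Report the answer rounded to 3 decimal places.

Fisher z-transforms: z1 = atanh(0.53) = 0.590145, z2 = atanh(-0.42) = -0.447692; difference d = 1.037837
Var(d) = 1/304 + 1/8 = 0.0032895 + 0.1250000 = 0.1282895
z = d/√Var(d) = 1.037837 / √0.1282895 = 1.037837 / 0.358175 = 2.898

2.898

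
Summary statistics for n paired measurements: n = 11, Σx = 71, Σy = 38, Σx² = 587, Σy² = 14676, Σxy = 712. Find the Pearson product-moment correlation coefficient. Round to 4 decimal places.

Numerator: nΣxy − (Σx)(Σy) = 11·712 − (71)(38) = 5134
Denominator: √[(nΣx²−(Σx)²)(nΣy²−(Σy)²)]
  nΣx²−(Σx)² = 11·587 − 5041 = 1416;  nΣy²−(Σy)² = 11·14676 − 1444 = 159992
  √(1416·159992) = √226548672 = 15051.5339
r = 5134 / 15051.5339 = 0.3411

0.3411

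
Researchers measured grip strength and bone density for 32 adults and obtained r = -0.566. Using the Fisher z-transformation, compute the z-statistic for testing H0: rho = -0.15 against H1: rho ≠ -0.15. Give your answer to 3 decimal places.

Fisher z: atanh(-0.566) = -0.641618, atanh(-0.15) = -0.151140
z = (z_r − z_0)·√(n−3) = (-0.641618 − (-0.151140))·√29 = -0.490478 · 5.385165 = -2.641

-2.641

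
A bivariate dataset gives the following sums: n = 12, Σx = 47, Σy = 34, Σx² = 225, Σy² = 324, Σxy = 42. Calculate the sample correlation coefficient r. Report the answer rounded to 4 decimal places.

-0.9446

Numerator: nΣxy − (Σx)(Σy) = 12·42 − (47)(34) = -1094
Denominator: √[(nΣx²−(Σx)²)(nΣy²−(Σy)²)]
  nΣx²−(Σx)² = 12·225 − 2209 = 491;  nΣy²−(Σy)² = 12·324 − 1156 = 2732
  √(491·2732) = √1341412 = 1158.1934
r = -1094 / 1158.1934 = -0.9446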